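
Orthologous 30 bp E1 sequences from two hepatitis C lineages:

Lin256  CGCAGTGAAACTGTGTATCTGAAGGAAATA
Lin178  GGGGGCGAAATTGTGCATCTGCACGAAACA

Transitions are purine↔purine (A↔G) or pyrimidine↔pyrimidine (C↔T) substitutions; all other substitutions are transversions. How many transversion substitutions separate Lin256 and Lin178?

4

Differing sites — 1:C/G (Tv); 3:C/G (Tv); 4:A/G (Ti); 6:T/C (Ti); 11:C/T (Ti); 16:T/C (Ti); 22:A/C (Tv); 24:G/C (Tv); 29:T/C (Ti).
Of the 9 differences, 5 transitions and 4 transversions, so the answer is 4.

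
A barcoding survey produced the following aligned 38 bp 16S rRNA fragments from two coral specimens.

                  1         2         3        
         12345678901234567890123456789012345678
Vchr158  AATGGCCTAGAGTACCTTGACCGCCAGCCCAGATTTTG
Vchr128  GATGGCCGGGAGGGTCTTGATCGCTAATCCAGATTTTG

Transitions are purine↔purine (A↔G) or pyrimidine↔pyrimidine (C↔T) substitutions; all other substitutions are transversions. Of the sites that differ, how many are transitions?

Mismatches occur at site 1 (A/G, transition), site 8 (T/G, transversion), site 9 (A/G, transition), site 13 (T/G, transversion), site 14 (A/G, transition), site 15 (C/T, transition), site 21 (C/T, transition), site 25 (C/T, transition), site 27 (G/A, transition), site 28 (C/T, transition).
Of the 10 differences, 8 transitions and 2 transversions, so the answer is 8.

8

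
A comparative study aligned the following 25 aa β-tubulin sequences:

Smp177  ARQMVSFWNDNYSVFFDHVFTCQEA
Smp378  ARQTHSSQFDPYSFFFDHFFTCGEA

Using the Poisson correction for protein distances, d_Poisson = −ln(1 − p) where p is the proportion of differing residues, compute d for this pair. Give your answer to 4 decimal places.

0.4463

Differing sites — 4:M/T; 5:V/H; 7:F/S; 8:W/Q; 9:N/F; 11:N/P; 14:V/F; 19:V/F; 23:Q/G.
p = 9/25 = 0.360000.
d = −ln(1 − 0.360000) = −ln(0.640000) = 0.4463.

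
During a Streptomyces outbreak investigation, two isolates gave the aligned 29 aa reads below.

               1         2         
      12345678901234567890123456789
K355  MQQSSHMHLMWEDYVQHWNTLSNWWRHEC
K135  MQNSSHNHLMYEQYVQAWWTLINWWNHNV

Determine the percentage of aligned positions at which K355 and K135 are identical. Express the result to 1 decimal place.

65.5%

Differing sites — 3:Q/N; 7:M/N; 11:W/Y; 13:D/Q; 17:H/A; 19:N/W; 22:S/I; 26:R/N; 28:E/N; 29:C/V.
19 of the 29 sites match, so the percent identity is 19/29 × 100 = 65.5%.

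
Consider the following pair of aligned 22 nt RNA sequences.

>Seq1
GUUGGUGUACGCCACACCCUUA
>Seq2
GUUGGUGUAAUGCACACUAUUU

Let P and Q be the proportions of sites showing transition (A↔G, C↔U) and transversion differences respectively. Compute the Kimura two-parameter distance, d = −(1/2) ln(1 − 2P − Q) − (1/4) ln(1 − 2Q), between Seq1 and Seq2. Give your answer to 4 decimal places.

0.3430

Differing sites — 10:C/A (Tv); 11:G/U (Tv); 12:C/G (Tv); 18:C/U (Ti); 19:C/A (Tv); 22:A/U (Tv).
Of the 6 differences, 1 transition and 5 transversions over 22 sites: P = 1/22 = 0.045455, Q = 5/22 = 0.227273.
d = −0.5·ln(0.681817) − 0.25·ln(0.545454) = −0.5·(-0.382994) − 0.25·(-0.606137) = 0.3430.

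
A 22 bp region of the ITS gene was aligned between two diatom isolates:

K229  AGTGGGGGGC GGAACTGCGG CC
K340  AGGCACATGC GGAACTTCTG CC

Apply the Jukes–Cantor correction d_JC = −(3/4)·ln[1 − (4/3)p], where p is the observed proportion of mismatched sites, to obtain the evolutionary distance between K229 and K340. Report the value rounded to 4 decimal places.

The sequences differ at positions 3 (T/G), 4 (G/C), 5 (G/A), 6 (G/C), 7 (G/A), 8 (G/T), 17 (G/T), 19 (G/T).
p = 8/22 = 0.363636.
d = −0.75 · ln(1 − (4/3)·0.363636) = −0.75 · ln(0.515152) = −0.75 · (-0.663293) = 0.4975.

0.4975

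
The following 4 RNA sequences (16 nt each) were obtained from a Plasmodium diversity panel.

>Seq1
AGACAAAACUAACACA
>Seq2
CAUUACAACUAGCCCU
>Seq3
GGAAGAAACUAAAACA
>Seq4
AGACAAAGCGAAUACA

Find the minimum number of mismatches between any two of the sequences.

Pairwise Hamming distances:
  Seq1 vs Seq2: 8
  Seq1 vs Seq3: 4
  Seq1 vs Seq4: 3
  Seq2 vs Seq3: 10
  Seq2 vs Seq4: 11
  Seq3 vs Seq4: 6
The smallest is 3, between Seq1 and Seq4.

3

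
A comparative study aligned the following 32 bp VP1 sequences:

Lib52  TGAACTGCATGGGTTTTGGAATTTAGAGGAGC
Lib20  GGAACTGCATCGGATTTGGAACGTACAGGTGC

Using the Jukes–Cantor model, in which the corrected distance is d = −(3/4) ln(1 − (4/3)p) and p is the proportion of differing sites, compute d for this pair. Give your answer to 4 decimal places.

The sequences differ at positions 1 (T/G), 11 (G/C), 14 (T/A), 22 (T/C), 23 (T/G), 26 (G/C), 30 (A/T).
p = 7/32 = 0.218750.
d = −0.75 · ln(1 − (4/3)·0.218750) = −0.75 · ln(0.708333) = −0.75 · (-0.344841) = 0.2586.

0.2586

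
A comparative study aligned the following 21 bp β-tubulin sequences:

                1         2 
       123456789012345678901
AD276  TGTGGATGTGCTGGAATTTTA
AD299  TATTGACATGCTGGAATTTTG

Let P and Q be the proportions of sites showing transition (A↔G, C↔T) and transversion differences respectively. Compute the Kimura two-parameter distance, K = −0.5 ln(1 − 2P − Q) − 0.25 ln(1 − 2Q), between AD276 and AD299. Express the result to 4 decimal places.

Differing sites — 2:G/A (Ti); 4:G/T (Tv); 7:T/C (Ti); 8:G/A (Ti); 21:A/G (Ti).
Of the 5 differences, 4 transitions and 1 transversion over 21 sites: P = 4/21 = 0.190476, Q = 1/21 = 0.047619.
d = −0.5·ln(0.571429) − 0.25·ln(0.904762) = −0.5·(-0.559615) − 0.25·(-0.100083) = 0.3048.

0.3048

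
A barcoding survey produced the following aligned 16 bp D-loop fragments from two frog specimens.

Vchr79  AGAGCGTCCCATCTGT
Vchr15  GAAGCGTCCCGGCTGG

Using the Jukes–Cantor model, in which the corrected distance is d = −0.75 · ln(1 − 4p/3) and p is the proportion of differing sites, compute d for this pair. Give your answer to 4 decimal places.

Differing sites — 1:A/G; 2:G/A; 11:A/G; 12:T/G; 16:T/G.
p = 5/16 = 0.312500.
d = −0.75 · ln(1 − (4/3)·0.312500) = −0.75 · ln(0.583333) = −0.75 · (-0.538997) = 0.4042.

0.4042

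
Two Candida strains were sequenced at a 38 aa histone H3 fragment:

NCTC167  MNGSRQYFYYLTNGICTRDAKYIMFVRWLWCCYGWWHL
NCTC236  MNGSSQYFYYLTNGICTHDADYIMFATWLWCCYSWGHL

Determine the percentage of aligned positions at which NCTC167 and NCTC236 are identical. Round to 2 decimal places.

81.58%

Mismatches occur at site 5 (R→S), site 18 (R→H), site 21 (K→D), site 26 (V→A), site 27 (R→T), site 34 (G→S), site 36 (W→G).
31 of the 38 sites match, so the percent identity is 31/38 × 100 = 81.58%.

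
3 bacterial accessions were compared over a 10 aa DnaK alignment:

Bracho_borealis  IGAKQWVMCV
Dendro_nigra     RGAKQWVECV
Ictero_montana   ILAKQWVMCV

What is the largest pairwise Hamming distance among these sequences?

Pairwise Hamming distances:
  Bracho_borealis vs Dendro_nigra: 2
  Bracho_borealis vs Ictero_montana: 1
  Dendro_nigra vs Ictero_montana: 3
The largest is 3, between Dendro_nigra and Ictero_montana.

3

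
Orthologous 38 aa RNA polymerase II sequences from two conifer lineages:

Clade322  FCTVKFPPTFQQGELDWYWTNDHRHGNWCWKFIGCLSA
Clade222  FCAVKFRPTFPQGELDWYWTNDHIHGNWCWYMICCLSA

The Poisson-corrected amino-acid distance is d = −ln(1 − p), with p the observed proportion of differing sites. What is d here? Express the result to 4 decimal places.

The sequences differ at positions 3 (T/A), 7 (P/R), 11 (Q/P), 24 (R/I), 31 (K/Y), 32 (F/M), 34 (G/C).
p = 7/38 = 0.184211.
d = −ln(1 − 0.184211) = −ln(0.815789) = 0.2036.

0.2036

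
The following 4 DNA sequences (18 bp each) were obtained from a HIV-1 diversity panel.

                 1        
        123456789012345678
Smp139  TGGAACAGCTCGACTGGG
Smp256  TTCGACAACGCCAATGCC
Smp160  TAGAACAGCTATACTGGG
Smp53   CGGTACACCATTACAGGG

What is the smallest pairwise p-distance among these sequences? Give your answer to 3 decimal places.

0.167

Pairwise Hamming distances:
  Smp139 vs Smp256: 9
  Smp139 vs Smp160: 3
  Smp139 vs Smp53: 7
  Smp256 vs Smp160: 10
  Smp256 vs Smp53: 12
  Smp160 vs Smp53: 7
The smallest is 3 mismatches, between Smp139 and Smp160; p = 3/18 = 0.167.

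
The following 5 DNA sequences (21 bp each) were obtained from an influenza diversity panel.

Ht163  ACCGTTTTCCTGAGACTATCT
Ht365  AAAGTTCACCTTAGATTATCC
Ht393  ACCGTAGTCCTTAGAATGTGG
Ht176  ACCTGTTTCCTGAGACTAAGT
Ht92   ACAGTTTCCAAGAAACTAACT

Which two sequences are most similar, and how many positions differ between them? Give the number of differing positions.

Pairwise Hamming distances:
  Ht163 vs Ht365: 7
  Ht163 vs Ht393: 7
  Ht163 vs Ht176: 4
  Ht163 vs Ht92: 6
  Ht365 vs Ht393: 9
  Ht365 vs Ht176: 11
  Ht365 vs Ht92: 10
  Ht393 vs Ht176: 9
  Ht393 vs Ht92: 13
  Ht176 vs Ht92: 8
The smallest is 4, between Ht163 and Ht176.

4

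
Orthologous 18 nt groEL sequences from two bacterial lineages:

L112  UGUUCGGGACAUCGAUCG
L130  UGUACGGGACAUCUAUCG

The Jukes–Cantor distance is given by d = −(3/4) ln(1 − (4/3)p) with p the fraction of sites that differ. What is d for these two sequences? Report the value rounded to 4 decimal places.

The sequences differ at positions 4 (U/A), 14 (G/U).
p = 2/18 = 0.111111.
d = −0.75 · ln(1 − (4/3)·0.111111) = −0.75 · ln(0.851852) = −0.75 · (-0.160342) = 0.1203.

0.1203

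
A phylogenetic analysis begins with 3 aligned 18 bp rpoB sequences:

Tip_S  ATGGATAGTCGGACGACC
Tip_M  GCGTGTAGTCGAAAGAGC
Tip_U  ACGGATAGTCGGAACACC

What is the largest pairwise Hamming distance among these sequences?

7

Pairwise Hamming distances:
  Tip_S vs Tip_M: 7
  Tip_S vs Tip_U: 3
  Tip_M vs Tip_U: 6
The largest is 7, between Tip_S and Tip_M.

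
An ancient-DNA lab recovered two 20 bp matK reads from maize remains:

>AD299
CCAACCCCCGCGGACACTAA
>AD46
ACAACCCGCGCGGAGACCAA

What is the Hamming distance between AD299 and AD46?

Mismatches occur at site 1 (C/A), site 8 (C/G), site 15 (C/G), site 18 (T/C).
That gives 4 mismatches out of 20 aligned sites, so the Hamming distance is 4.

4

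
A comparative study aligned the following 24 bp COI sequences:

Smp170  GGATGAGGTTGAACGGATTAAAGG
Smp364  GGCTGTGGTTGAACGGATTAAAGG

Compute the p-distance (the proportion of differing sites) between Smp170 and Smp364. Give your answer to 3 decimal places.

The sequences differ at positions 3 (A/C), 6 (A/T).
There are 2 differences over 24 sites, so p = 2/24 = 0.083.

0.083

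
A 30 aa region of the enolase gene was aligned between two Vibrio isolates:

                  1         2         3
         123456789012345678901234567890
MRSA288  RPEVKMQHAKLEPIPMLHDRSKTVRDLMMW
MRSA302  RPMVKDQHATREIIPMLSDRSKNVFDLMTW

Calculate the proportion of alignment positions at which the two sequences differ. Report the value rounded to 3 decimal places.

Differing sites — 3:E/M; 6:M/D; 10:K/T; 11:L/R; 13:P/I; 18:H/S; 23:T/N; 25:R/F; 29:M/T.
There are 9 differences over 30 sites, so p = 9/30 = 0.300.

0.300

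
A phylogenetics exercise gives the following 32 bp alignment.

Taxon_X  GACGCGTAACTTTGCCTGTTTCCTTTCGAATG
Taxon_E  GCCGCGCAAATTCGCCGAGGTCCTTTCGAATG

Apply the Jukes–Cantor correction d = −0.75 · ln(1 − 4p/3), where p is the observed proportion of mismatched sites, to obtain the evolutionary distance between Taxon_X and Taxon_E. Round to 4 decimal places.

0.3041

The sequences differ at positions 2 (A/C), 7 (T/C), 10 (C/A), 13 (T/C), 17 (T/G), 18 (G/A), 19 (T/G), 20 (T/G).
p = 8/32 = 0.250000.
d = −0.75 · ln(1 − (4/3)·0.250000) = −0.75 · ln(0.666667) = −0.75 · (-0.405465) = 0.3041.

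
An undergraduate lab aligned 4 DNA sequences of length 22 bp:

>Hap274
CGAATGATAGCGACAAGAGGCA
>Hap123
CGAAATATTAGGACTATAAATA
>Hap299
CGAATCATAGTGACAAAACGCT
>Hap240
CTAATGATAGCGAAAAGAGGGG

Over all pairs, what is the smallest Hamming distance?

4

Pairwise Hamming distances:
  Hap274 vs Hap123: 10
  Hap274 vs Hap299: 5
  Hap274 vs Hap240: 4
  Hap123 vs Hap299: 11
  Hap123 vs Hap240: 13
  Hap299 vs Hap240: 8
The smallest is 4, between Hap274 and Hap240.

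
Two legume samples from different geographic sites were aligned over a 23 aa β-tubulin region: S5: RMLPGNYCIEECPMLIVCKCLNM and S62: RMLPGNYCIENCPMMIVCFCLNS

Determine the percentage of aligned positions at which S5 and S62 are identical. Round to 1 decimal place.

The sequences differ at positions 11 (E/N), 15 (L/M), 19 (K/F), 23 (M/S).
19 of the 23 sites match, so the percent identity is 19/23 × 100 = 82.6%.

82.6%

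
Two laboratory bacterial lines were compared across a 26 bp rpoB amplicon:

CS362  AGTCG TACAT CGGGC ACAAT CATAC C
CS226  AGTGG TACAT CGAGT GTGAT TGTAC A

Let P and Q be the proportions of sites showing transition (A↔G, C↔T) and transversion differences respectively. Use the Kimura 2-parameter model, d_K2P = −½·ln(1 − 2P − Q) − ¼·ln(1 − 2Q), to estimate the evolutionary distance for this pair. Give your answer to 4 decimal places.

0.5195

The sequences differ at positions 4 (C/G, transversion), 13 (G/A, transition), 15 (C/T, transition), 16 (A/G, transition), 17 (C/T, transition), 18 (A/G, transition), 21 (C/T, transition), 22 (A/G, transition), 26 (C/A, transversion).
Of the 9 differences, 7 transitions and 2 transversions over 26 sites: P = 7/26 = 0.269231, Q = 2/26 = 0.076923.
d = −0.5·ln(0.384615) − 0.25·ln(0.846154) = −0.5·(-0.955512) − 0.25·(-0.167054) = 0.5195.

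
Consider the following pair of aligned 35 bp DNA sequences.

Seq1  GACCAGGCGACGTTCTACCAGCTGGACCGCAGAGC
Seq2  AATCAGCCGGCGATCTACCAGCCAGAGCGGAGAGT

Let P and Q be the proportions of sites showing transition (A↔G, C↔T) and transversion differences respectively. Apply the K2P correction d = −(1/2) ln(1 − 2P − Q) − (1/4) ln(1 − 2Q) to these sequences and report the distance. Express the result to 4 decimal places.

0.3703

The sequences differ at positions 1 (G/A, transition), 3 (C/T, transition), 7 (G/C, transversion), 10 (A/G, transition), 13 (T/A, transversion), 23 (T/C, transition), 24 (G/A, transition), 27 (C/G, transversion), 30 (C/G, transversion), 35 (C/T, transition).
Of the 10 differences, 6 transitions and 4 transversions over 35 sites: P = 6/35 = 0.171429, Q = 4/35 = 0.114286.
d = −0.5·ln(0.542856) − 0.25·ln(0.771428) = −0.5·(-0.610911) − 0.25·(-0.259512) = 0.3703.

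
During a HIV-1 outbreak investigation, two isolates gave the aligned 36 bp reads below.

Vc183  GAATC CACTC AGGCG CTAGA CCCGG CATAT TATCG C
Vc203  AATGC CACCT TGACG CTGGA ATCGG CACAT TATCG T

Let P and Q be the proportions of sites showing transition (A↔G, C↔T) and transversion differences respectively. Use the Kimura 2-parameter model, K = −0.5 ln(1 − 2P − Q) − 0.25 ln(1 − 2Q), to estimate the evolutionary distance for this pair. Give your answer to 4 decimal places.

Mismatches occur at site 1 (G/A, transition), site 3 (A/T, transversion), site 4 (T/G, transversion), site 9 (T/C, transition), site 10 (C/T, transition), site 11 (A/T, transversion), site 13 (G/A, transition), site 18 (A/G, transition), site 21 (C/A, transversion), site 22 (C/T, transition), site 28 (T/C, transition), site 36 (C/T, transition).
Of the 12 differences, 8 transitions and 4 transversions over 36 sites: P = 8/36 = 0.222222, Q = 4/36 = 0.111111.
d = −0.5·ln(0.444445) − 0.25·ln(0.777778) = −0.5·(-0.810929) − 0.25·(-0.251314) = 0.4683.

0.4683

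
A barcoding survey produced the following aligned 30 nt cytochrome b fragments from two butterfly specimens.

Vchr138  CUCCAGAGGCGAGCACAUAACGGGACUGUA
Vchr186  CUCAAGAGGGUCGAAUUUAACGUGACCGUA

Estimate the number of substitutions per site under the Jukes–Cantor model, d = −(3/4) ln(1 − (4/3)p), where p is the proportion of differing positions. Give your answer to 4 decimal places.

The sequences differ at positions 4 (C/A), 10 (C/G), 11 (G/U), 12 (A/C), 14 (C/A), 16 (C/U), 17 (A/U), 23 (G/U), 27 (U/C).
p = 9/30 = 0.300000.
d = −0.75 · ln(1 − (4/3)·0.300000) = −0.75 · ln(0.600000) = −0.75 · (-0.510826) = 0.3831.

0.3831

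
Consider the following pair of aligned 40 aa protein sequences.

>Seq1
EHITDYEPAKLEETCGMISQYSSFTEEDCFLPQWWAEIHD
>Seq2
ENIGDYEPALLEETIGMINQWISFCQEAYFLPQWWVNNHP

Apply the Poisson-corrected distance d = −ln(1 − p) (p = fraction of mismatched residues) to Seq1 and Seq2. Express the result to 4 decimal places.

0.4700

Mismatches occur at site 2 (H/N), site 4 (T/G), site 10 (K/L), site 15 (C/I), site 19 (S/N), site 21 (Y/W), site 22 (S/I), site 25 (T/C), site 26 (E/Q), site 28 (D/A), site 29 (C/Y), site 36 (A/V), site 37 (E/N), site 38 (I/N), site 40 (D/P).
p = 15/40 = 0.375000.
d = −ln(1 − 0.375000) = −ln(0.625000) = 0.4700.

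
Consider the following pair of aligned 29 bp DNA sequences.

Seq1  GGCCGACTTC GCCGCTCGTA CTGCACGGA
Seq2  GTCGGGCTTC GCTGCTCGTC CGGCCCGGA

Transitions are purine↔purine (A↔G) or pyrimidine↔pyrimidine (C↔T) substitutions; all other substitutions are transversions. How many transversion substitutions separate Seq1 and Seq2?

5

Differing sites — 2:G/T (Tv); 4:C/G (Tv); 6:A/G (Ti); 13:C/T (Ti); 20:A/C (Tv); 22:T/G (Tv); 25:A/C (Tv).
Of the 7 differences, 2 transitions and 5 transversions, so the answer is 5.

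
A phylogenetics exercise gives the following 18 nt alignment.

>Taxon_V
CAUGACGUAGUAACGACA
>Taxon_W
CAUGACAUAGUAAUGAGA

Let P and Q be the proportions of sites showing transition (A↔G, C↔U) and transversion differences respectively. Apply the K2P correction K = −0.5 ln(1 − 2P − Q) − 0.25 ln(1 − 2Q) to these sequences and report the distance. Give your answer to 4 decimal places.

0.1922

The sequences differ at positions 7 (G/A, transition), 14 (C/U, transition), 17 (C/G, transversion).
Of the 3 differences, 2 transitions and 1 transversion over 18 sites: P = 2/18 = 0.111111, Q = 1/18 = 0.055556.
d = −0.5·ln(0.722222) − 0.25·ln(0.888888) = −0.5·(-0.325423) − 0.25·(-0.117784) = 0.1922.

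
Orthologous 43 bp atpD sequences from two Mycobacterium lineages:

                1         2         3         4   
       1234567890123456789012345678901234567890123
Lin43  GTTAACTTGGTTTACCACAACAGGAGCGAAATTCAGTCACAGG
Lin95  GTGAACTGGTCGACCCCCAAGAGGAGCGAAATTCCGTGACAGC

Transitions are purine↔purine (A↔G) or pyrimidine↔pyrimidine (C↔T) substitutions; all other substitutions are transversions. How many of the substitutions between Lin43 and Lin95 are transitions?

1

The sequences differ at positions 3 (T/G, transversion), 8 (T/G, transversion), 10 (G/T, transversion), 11 (T/C, transition), 12 (T/G, transversion), 13 (T/A, transversion), 14 (A/C, transversion), 17 (A/C, transversion), 21 (C/G, transversion), 35 (A/C, transversion), 38 (C/G, transversion), 43 (G/C, transversion).
Of the 12 differences, 1 transition and 11 transversions, so the answer is 1.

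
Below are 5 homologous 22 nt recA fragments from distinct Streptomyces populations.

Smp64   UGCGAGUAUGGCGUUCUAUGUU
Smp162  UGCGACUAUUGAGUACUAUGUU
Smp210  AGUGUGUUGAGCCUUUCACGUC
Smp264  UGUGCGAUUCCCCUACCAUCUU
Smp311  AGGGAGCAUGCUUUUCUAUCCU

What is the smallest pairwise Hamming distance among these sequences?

4

Pairwise Hamming distances:
  Smp64 vs Smp162: 4
  Smp64 vs Smp210: 11
  Smp64 vs Smp264: 10
  Smp64 vs Smp311: 8
  Smp162 vs Smp210: 14
  Smp162 vs Smp264: 11
  Smp162 vs Smp311: 11
  Smp210 vs Smp264: 11
  Smp210 vs Smp311: 15
  Smp264 vs Smp311: 11
The smallest is 4, between Smp64 and Smp162.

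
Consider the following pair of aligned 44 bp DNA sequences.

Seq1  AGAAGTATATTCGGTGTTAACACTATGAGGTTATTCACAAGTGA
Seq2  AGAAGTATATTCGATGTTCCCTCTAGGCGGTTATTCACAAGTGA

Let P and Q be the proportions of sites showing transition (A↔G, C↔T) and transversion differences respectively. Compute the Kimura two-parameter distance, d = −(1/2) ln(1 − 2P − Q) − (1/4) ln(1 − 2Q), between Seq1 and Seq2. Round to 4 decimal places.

Differing sites — 14:G/A (Ti); 19:A/C (Tv); 20:A/C (Tv); 22:A/T (Tv); 26:T/G (Tv); 28:A/C (Tv).
Of the 6 differences, 1 transition and 5 transversions over 44 sites: P = 1/44 = 0.022727, Q = 5/44 = 0.113636.
d = −0.5·ln(0.840910) − 0.25·ln(0.772728) = −0.5·(-0.173271) − 0.25·(-0.257828) = 0.1511.

0.1511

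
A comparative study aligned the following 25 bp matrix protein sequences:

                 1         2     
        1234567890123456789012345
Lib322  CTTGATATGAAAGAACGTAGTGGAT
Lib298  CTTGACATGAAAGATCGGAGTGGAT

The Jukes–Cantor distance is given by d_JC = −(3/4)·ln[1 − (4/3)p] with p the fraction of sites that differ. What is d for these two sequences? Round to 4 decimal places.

Differing sites — 6:T/C; 15:A/T; 18:T/G.
p = 3/25 = 0.120000.
d = −0.75 · ln(1 − (4/3)·0.120000) = −0.75 · ln(0.840000) = −0.75 · (-0.174353) = 0.1308.

0.1308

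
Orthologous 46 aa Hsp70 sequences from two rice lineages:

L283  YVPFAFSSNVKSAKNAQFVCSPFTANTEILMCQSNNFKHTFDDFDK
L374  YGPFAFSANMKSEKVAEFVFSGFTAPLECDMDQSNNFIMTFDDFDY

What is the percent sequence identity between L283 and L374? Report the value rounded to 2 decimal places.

Differing sites — 2:V/G; 8:S/A; 10:V/M; 13:A/E; 15:N/V; 17:Q/E; 20:C/F; 22:P/G; 26:N/P; 27:T/L; 29:I/C; 30:L/D; 32:C/D; 38:K/I; 39:H/M; 46:K/Y.
30 of the 46 sites match, so the percent identity is 30/46 × 100 = 65.22%.

65.22%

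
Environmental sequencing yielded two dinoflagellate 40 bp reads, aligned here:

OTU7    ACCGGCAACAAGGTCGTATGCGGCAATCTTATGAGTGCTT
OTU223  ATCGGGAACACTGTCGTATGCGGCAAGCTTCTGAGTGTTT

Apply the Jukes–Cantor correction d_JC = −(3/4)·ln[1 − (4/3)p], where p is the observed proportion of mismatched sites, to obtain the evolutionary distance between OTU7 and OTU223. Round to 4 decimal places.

Mismatches occur at site 2 (C→T), site 6 (C→G), site 11 (A→C), site 12 (G→T), site 27 (T→G), site 31 (A→C), site 38 (C→T).
p = 7/40 = 0.175000.
d = −0.75 · ln(1 − (4/3)·0.175000) = −0.75 · ln(0.766667) = −0.75 · (-0.265703) = 0.1993.

0.1993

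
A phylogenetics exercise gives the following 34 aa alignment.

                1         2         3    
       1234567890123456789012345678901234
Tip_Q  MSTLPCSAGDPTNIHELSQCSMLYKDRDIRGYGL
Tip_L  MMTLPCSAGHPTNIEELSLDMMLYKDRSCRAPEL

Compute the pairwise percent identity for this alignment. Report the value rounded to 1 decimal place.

67.6%

Differing sites — 2:S/M; 10:D/H; 15:H/E; 19:Q/L; 20:C/D; 21:S/M; 28:D/S; 29:I/C; 31:G/A; 32:Y/P; 33:G/E.
23 of the 34 sites match, so the percent identity is 23/34 × 100 = 67.6%.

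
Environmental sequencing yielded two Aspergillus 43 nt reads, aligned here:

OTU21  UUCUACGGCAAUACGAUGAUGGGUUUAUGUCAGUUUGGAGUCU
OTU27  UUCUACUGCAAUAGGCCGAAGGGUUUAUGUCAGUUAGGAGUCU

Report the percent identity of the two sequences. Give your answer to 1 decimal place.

Mismatches occur at site 7 (G↔U), site 14 (C↔G), site 16 (A↔C), site 17 (U↔C), site 20 (U↔A), site 36 (U↔A).
37 of the 43 sites match, so the percent identity is 37/43 × 100 = 86.0%.

86.0%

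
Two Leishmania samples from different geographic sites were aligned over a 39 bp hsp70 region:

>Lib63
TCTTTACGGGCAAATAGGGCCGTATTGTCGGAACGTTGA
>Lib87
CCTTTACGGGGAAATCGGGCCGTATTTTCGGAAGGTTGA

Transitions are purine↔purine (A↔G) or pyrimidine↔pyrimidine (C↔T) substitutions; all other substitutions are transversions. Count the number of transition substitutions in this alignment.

Differing sites — 1:T/C (Ti); 11:C/G (Tv); 16:A/C (Tv); 27:G/T (Tv); 34:C/G (Tv).
Of the 5 differences, 1 transition and 4 transversions, so the answer is 1.

1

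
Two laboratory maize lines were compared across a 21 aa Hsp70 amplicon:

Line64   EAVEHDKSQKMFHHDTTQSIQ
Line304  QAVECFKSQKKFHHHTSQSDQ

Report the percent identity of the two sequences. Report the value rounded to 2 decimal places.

66.67%

The sequences differ at positions 1 (E/Q), 5 (H/C), 6 (D/F), 11 (M/K), 15 (D/H), 17 (T/S), 20 (I/D).
14 of the 21 sites match, so the percent identity is 14/21 × 100 = 66.67%.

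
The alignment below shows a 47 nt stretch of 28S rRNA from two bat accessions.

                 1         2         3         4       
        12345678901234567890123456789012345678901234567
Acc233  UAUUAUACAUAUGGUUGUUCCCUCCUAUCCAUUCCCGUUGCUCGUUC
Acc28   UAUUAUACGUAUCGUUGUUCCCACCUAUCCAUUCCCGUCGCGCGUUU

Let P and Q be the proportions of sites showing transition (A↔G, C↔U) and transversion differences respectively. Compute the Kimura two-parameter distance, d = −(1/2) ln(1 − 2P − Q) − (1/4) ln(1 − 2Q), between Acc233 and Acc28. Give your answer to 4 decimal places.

0.1404

The sequences differ at positions 9 (A/G, transition), 13 (G/C, transversion), 23 (U/A, transversion), 39 (U/C, transition), 42 (U/G, transversion), 47 (C/U, transition).
Of the 6 differences, 3 transitions and 3 transversions over 47 sites: P = 3/47 = 0.063830, Q = 3/47 = 0.063830.
d = −0.5·ln(0.808510) − 0.25·ln(0.872340) = −0.5·(-0.212562) − 0.25·(-0.136576) = 0.1404.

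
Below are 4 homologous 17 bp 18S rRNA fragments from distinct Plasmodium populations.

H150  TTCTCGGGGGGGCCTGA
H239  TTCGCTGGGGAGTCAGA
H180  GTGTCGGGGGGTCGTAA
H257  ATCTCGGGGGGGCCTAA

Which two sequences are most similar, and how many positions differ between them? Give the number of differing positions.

2

Pairwise Hamming distances:
  H150 vs H239: 5
  H150 vs H180: 5
  H150 vs H257: 2
  H239 vs H180: 10
  H239 vs H257: 7
  H180 vs H257: 4
The smallest is 2, between H150 and H257.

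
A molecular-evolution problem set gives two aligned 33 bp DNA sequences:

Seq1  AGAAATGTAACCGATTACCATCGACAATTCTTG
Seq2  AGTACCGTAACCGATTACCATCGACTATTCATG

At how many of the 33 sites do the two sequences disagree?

The sequences differ at positions 3 (A/T), 5 (A/C), 6 (T/C), 26 (A/T), 31 (T/A).
That gives 5 mismatches out of 33 aligned sites, so the Hamming distance is 5.

5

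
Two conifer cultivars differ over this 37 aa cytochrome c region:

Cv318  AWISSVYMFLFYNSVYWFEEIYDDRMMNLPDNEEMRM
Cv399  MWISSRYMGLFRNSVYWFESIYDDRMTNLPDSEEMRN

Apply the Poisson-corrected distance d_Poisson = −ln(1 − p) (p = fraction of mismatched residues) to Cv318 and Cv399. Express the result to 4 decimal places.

The sequences differ at positions 1 (A/M), 6 (V/R), 9 (F/G), 12 (Y/R), 20 (E/S), 27 (M/T), 32 (N/S), 37 (M/N).
p = 8/37 = 0.216216.
d = −ln(1 − 0.216216) = −ln(0.783784) = 0.2436.

0.2436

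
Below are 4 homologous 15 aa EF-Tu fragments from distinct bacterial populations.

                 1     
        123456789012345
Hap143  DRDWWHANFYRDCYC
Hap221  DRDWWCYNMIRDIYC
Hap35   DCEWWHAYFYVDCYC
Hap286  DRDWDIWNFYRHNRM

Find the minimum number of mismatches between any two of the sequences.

Pairwise Hamming distances:
  Hap143 vs Hap221: 5
  Hap143 vs Hap35: 4
  Hap143 vs Hap286: 7
  Hap221 vs Hap35: 9
  Hap221 vs Hap286: 9
  Hap35 vs Hap286: 11
The smallest is 4, between Hap143 and Hap35.

4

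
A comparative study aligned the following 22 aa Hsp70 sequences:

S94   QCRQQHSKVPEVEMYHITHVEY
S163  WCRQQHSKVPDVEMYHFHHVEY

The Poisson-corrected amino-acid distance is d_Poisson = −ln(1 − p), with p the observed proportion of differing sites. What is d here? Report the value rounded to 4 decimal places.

Mismatches occur at site 1 (Q↔W), site 11 (E↔D), site 17 (I↔F), site 18 (T↔H).
p = 4/22 = 0.181818.
d = −ln(1 − 0.181818) = −ln(0.818182) = 0.2007.

0.2007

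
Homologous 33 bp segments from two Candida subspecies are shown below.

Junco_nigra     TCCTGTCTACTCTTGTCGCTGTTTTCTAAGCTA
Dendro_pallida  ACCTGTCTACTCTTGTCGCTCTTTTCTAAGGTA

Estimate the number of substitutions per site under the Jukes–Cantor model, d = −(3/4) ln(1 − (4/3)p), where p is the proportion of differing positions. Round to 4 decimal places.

Differing sites — 1:T/A; 21:G/C; 31:C/G.
p = 3/33 = 0.090909.
d = −0.75 · ln(1 − (4/3)·0.090909) = −0.75 · ln(0.878788) = −0.75 · (-0.129212) = 0.0969.

0.0969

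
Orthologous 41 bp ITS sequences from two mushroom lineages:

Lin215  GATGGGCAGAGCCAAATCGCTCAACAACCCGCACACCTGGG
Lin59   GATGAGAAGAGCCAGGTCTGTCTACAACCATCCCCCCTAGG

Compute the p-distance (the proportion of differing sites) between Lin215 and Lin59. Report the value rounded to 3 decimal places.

0.293

Mismatches occur at site 5 (G↔A), site 7 (C↔A), site 15 (A↔G), site 16 (A↔G), site 19 (G↔T), site 20 (C↔G), site 23 (A↔T), site 30 (C↔A), site 31 (G↔T), site 33 (A↔C), site 35 (A↔C), site 39 (G↔A).
There are 12 differences over 41 sites, so p = 12/41 = 0.293.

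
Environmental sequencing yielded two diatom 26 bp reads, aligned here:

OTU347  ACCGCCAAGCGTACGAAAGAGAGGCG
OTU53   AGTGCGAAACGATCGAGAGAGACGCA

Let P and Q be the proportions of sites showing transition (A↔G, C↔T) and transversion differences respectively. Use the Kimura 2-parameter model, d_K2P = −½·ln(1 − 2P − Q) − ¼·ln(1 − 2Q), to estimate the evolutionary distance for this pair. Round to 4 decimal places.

Mismatches occur at site 2 (C↔G, transversion), site 3 (C↔T, transition), site 6 (C↔G, transversion), site 9 (G↔A, transition), site 12 (T↔A, transversion), site 13 (A↔T, transversion), site 17 (A↔G, transition), site 23 (G↔C, transversion), site 26 (G↔A, transition).
Of the 9 differences, 4 transitions and 5 transversions over 26 sites: P = 4/26 = 0.153846, Q = 5/26 = 0.192308.
d = −0.5·ln(0.500000) − 0.25·ln(0.615384) = −0.5·(-0.693147) − 0.25·(-0.485509) = 0.4680.

0.4680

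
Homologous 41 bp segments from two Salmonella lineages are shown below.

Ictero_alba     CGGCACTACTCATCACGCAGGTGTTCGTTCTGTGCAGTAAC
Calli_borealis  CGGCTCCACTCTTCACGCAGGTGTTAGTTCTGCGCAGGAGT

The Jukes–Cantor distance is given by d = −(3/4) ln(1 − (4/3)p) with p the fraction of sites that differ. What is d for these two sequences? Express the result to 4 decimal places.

0.2260

Mismatches occur at site 5 (A→T), site 7 (T→C), site 12 (A→T), site 26 (C→A), site 33 (T→C), site 38 (T→G), site 40 (A→G), site 41 (C→T).
p = 8/41 = 0.195122.
d = −0.75 · ln(1 − (4/3)·0.195122) = −0.75 · ln(0.739837) = −0.75 · (-0.301325) = 0.2260.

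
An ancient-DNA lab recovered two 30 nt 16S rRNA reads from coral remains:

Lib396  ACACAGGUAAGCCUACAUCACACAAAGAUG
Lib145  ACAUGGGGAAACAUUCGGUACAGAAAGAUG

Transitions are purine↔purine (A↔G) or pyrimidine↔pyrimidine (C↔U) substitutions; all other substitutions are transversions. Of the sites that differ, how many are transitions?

Differing sites — 4:C/U (Ti); 5:A/G (Ti); 8:U/G (Tv); 11:G/A (Ti); 13:C/A (Tv); 15:A/U (Tv); 17:A/G (Ti); 18:U/G (Tv); 19:C/U (Ti); 23:C/G (Tv).
Of the 10 differences, 5 transitions and 5 transversions, so the answer is 5.

5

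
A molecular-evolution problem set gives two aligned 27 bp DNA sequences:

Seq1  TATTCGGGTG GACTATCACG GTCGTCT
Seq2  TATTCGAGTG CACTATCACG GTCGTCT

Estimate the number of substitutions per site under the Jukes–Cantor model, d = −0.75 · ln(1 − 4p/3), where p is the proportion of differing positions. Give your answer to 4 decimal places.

0.0780

Mismatches occur at site 7 (G↔A), site 11 (G↔C).
p = 2/27 = 0.074074.
d = −0.75 · ln(1 − (4/3)·0.074074) = −0.75 · ln(0.901235) = −0.75 · (-0.103989) = 0.0780.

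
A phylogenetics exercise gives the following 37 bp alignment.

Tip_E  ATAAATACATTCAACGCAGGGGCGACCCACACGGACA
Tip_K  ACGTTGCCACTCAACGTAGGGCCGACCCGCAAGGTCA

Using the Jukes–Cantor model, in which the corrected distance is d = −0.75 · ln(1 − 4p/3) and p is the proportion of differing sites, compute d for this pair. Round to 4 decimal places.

Mismatches occur at site 2 (T→C), site 3 (A→G), site 4 (A→T), site 5 (A→T), site 6 (T→G), site 7 (A→C), site 10 (T→C), site 17 (C→T), site 22 (G→C), site 29 (A→G), site 32 (C→A), site 35 (A→T).
p = 12/37 = 0.324324.
d = −0.75 · ln(1 − (4/3)·0.324324) = −0.75 · ln(0.567568) = −0.75 · (-0.566395) = 0.4248.

0.4248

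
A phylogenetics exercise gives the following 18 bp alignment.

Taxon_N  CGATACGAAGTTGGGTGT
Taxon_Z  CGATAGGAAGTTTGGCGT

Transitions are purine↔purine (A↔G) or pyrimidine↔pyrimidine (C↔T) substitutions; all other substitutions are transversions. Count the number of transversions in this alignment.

2

The sequences differ at positions 6 (C/G, transversion), 13 (G/T, transversion), 16 (T/C, transition).
Of the 3 differences, 1 transition and 2 transversions, so the answer is 2.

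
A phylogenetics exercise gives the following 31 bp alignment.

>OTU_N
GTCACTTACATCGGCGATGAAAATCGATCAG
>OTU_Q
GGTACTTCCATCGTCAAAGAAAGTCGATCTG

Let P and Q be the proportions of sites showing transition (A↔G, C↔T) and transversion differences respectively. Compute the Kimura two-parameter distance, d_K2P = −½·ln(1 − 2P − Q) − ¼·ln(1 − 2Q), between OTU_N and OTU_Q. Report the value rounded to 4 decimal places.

0.3165

The sequences differ at positions 2 (T/G, transversion), 3 (C/T, transition), 8 (A/C, transversion), 14 (G/T, transversion), 16 (G/A, transition), 18 (T/A, transversion), 23 (A/G, transition), 30 (A/T, transversion).
Of the 8 differences, 3 transitions and 5 transversions over 31 sites: P = 3/31 = 0.096774, Q = 5/31 = 0.161290.
d = −0.5·ln(0.645162) − 0.25·ln(0.677420) = −0.5·(-0.438254) − 0.25·(-0.389464) = 0.3165.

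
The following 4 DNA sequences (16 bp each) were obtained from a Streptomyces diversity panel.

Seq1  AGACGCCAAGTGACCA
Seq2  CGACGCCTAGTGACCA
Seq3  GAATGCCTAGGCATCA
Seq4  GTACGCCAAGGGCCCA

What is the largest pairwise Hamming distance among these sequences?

7

Pairwise Hamming distances:
  Seq1 vs Seq2: 2
  Seq1 vs Seq3: 7
  Seq1 vs Seq4: 4
  Seq2 vs Seq3: 6
  Seq2 vs Seq4: 5
  Seq3 vs Seq4: 6
The largest is 7, between Seq1 and Seq3.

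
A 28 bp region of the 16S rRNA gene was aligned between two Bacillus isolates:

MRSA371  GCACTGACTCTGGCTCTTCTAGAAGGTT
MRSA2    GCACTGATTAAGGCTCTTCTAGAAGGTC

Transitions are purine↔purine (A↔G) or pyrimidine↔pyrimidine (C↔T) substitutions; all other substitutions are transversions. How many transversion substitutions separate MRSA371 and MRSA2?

2

Mismatches occur at site 8 (C↔T, transition), site 10 (C↔A, transversion), site 11 (T↔A, transversion), site 28 (T↔C, transition).
Of the 4 differences, 2 transitions and 2 transversions, so the answer is 2.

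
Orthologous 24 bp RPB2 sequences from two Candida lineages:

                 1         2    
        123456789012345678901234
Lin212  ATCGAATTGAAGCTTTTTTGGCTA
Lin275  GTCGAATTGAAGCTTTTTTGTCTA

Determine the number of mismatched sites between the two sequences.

Differing sites — 1:A/G; 21:G/T.
That gives 2 mismatches out of 24 aligned sites, so the Hamming distance is 2.

2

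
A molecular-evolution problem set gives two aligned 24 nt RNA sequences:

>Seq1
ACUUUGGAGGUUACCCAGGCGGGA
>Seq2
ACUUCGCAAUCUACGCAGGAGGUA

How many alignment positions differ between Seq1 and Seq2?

The sequences differ at positions 5 (U/C), 7 (G/C), 9 (G/A), 10 (G/U), 11 (U/C), 15 (C/G), 20 (C/A), 23 (G/U).
That gives 8 mismatches out of 24 aligned sites, so the Hamming distance is 8.

8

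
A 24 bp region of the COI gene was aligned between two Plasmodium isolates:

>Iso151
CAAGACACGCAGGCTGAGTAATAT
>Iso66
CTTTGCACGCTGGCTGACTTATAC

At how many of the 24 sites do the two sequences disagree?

Mismatches occur at site 2 (A→T), site 3 (A→T), site 4 (G→T), site 5 (A→G), site 11 (A→T), site 18 (G→C), site 20 (A→T), site 24 (T→C).
That gives 8 mismatches out of 24 aligned sites, so the Hamming distance is 8.

8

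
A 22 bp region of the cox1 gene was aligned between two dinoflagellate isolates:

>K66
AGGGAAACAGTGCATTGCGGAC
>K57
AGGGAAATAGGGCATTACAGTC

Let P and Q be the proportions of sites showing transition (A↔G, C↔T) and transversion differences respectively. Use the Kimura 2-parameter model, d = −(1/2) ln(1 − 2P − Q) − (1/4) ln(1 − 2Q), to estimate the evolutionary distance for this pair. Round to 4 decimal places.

0.2762

Differing sites — 8:C/T (Ti); 11:T/G (Tv); 17:G/A (Ti); 19:G/A (Ti); 21:A/T (Tv).
Of the 5 differences, 3 transitions and 2 transversions over 22 sites: P = 3/22 = 0.136364, Q = 2/22 = 0.090909.
d = −0.5·ln(0.636363) − 0.25·ln(0.818182) = −0.5·(-0.451986) − 0.25·(-0.200670) = 0.2762.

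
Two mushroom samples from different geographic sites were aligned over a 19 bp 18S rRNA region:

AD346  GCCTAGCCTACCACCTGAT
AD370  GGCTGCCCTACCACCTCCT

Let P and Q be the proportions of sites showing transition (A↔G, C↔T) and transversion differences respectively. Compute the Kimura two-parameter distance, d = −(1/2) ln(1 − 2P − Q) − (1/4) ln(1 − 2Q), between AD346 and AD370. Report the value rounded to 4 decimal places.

0.3264

Differing sites — 2:C/G (Tv); 5:A/G (Ti); 6:G/C (Tv); 17:G/C (Tv); 18:A/C (Tv).
Of the 5 differences, 1 transition and 4 transversions over 19 sites: P = 1/19 = 0.052632, Q = 4/19 = 0.210526.
d = −0.5·ln(0.684210) − 0.25·ln(0.578948) = −0.5·(-0.379490) − 0.25·(-0.546543) = 0.3264.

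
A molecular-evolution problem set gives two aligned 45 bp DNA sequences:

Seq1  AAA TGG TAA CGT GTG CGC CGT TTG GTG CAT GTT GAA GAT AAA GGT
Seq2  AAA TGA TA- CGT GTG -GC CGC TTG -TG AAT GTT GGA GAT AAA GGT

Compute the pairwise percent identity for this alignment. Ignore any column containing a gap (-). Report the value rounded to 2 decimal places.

Excluding the 3 gap columns leaves 42 comparable sites.
Mismatches occur at site 6 (G↔A), site 21 (T↔C), site 28 (C↔A), site 35 (A↔G).
38 of the 42 comparable sites match, so the percent identity is 38/42 × 100 = 90.48%.

90.48%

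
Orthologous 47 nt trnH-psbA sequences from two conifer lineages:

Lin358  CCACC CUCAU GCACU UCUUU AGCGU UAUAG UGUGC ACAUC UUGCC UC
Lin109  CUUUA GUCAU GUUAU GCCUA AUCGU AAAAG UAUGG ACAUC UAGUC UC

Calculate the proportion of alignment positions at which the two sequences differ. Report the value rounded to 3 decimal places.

0.383

Differing sites — 2:C/U; 3:A/U; 4:C/U; 5:C/A; 6:C/G; 12:C/U; 13:A/U; 14:C/A; 16:U/G; 18:U/C; 20:U/A; 22:G/U; 26:U/A; 28:U/A; 32:G/A; 35:C/G; 42:U/A; 44:C/U.
There are 18 differences over 47 sites, so p = 18/47 = 0.383.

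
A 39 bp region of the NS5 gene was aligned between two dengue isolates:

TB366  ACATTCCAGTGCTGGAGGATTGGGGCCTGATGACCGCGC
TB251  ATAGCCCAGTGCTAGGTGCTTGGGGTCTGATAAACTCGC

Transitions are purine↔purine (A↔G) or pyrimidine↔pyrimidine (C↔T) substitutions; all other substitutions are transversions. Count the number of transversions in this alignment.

5

Differing sites — 2:C/T (Ti); 4:T/G (Tv); 5:T/C (Ti); 14:G/A (Ti); 16:A/G (Ti); 17:G/T (Tv); 19:A/C (Tv); 26:C/T (Ti); 32:G/A (Ti); 34:C/A (Tv); 36:G/T (Tv).
Of the 11 differences, 6 transitions and 5 transversions, so the answer is 5.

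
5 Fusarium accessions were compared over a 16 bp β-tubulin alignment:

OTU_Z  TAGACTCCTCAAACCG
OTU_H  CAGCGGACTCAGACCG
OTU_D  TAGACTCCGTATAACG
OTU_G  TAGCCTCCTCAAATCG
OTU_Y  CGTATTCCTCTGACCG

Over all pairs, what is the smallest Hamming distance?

2

Pairwise Hamming distances:
  OTU_Z vs OTU_H: 6
  OTU_Z vs OTU_D: 4
  OTU_Z vs OTU_G: 2
  OTU_Z vs OTU_Y: 6
  OTU_H vs OTU_D: 9
  OTU_H vs OTU_G: 6
  OTU_H vs OTU_Y: 7
  OTU_D vs OTU_G: 5
  OTU_D vs OTU_Y: 9
  OTU_G vs OTU_Y: 8
The smallest is 2, between OTU_Z and OTU_G.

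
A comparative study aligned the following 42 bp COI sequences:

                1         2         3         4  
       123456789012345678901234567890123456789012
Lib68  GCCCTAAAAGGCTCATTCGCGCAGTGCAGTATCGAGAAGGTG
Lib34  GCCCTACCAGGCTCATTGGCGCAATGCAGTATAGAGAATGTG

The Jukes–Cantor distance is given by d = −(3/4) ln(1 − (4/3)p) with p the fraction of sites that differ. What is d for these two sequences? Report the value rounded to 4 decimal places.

Differing sites — 7:A/C; 8:A/C; 18:C/G; 24:G/A; 33:C/A; 39:G/T.
p = 6/42 = 0.142857.
d = −0.75 · ln(1 − (4/3)·0.142857) = −0.75 · ln(0.809524) = −0.75 · (-0.211309) = 0.1585.

0.1585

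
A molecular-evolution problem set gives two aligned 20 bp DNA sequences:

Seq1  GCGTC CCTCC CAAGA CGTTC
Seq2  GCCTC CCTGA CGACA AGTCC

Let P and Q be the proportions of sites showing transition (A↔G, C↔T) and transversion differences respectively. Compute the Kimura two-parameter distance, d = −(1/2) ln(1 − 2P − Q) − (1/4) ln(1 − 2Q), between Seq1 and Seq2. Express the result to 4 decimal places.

0.4722

Mismatches occur at site 3 (G↔C, transversion), site 9 (C↔G, transversion), site 10 (C↔A, transversion), site 12 (A↔G, transition), site 14 (G↔C, transversion), site 16 (C↔A, transversion), site 19 (T↔C, transition).
Of the 7 differences, 2 transitions and 5 transversions over 20 sites: P = 2/20 = 0.100000, Q = 5/20 = 0.250000.
d = −0.5·ln(0.550000) − 0.25·ln(0.500000) = −0.5·(-0.597837) − 0.25·(-0.693147) = 0.4722.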